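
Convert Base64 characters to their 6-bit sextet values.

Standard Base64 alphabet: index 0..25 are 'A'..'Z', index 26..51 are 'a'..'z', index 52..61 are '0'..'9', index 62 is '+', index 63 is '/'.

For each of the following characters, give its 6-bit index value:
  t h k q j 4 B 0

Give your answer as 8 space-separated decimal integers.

't': a..z range, 26 + ord('t') − ord('a') = 45
'h': a..z range, 26 + ord('h') − ord('a') = 33
'k': a..z range, 26 + ord('k') − ord('a') = 36
'q': a..z range, 26 + ord('q') − ord('a') = 42
'j': a..z range, 26 + ord('j') − ord('a') = 35
'4': 0..9 range, 52 + ord('4') − ord('0') = 56
'B': A..Z range, ord('B') − ord('A') = 1
'0': 0..9 range, 52 + ord('0') − ord('0') = 52

Answer: 45 33 36 42 35 56 1 52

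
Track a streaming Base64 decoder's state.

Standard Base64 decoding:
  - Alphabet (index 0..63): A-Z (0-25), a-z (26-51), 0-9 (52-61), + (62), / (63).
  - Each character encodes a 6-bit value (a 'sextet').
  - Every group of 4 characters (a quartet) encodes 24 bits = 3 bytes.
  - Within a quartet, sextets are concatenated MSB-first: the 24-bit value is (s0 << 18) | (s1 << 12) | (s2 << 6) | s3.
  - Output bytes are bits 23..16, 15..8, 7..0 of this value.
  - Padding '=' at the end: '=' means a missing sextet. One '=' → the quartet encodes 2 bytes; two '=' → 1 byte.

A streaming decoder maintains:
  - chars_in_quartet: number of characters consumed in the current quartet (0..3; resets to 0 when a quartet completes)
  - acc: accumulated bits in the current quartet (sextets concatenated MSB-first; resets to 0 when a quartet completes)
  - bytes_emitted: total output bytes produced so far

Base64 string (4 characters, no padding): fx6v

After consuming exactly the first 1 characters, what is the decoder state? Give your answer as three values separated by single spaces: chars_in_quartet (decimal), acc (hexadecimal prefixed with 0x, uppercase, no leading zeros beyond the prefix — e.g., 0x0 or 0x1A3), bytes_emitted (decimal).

After char 0 ('f'=31): chars_in_quartet=1 acc=0x1F bytes_emitted=0

Answer: 1 0x1F 0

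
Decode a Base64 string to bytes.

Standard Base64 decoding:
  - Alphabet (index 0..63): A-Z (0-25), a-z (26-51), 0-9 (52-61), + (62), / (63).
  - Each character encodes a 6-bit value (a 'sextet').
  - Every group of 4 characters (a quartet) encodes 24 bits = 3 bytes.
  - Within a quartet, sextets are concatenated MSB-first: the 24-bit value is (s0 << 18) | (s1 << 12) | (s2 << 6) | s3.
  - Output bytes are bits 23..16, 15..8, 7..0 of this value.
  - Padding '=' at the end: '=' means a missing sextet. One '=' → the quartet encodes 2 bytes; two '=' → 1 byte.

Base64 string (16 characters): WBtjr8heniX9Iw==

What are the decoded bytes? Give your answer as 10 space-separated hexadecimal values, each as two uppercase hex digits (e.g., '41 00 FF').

Answer: 58 1B 63 AF C8 5E 9E 25 FD 23

Derivation:
After char 0 ('W'=22): chars_in_quartet=1 acc=0x16 bytes_emitted=0
After char 1 ('B'=1): chars_in_quartet=2 acc=0x581 bytes_emitted=0
After char 2 ('t'=45): chars_in_quartet=3 acc=0x1606D bytes_emitted=0
After char 3 ('j'=35): chars_in_quartet=4 acc=0x581B63 -> emit 58 1B 63, reset; bytes_emitted=3
After char 4 ('r'=43): chars_in_quartet=1 acc=0x2B bytes_emitted=3
After char 5 ('8'=60): chars_in_quartet=2 acc=0xAFC bytes_emitted=3
After char 6 ('h'=33): chars_in_quartet=3 acc=0x2BF21 bytes_emitted=3
After char 7 ('e'=30): chars_in_quartet=4 acc=0xAFC85E -> emit AF C8 5E, reset; bytes_emitted=6
After char 8 ('n'=39): chars_in_quartet=1 acc=0x27 bytes_emitted=6
After char 9 ('i'=34): chars_in_quartet=2 acc=0x9E2 bytes_emitted=6
After char 10 ('X'=23): chars_in_quartet=3 acc=0x27897 bytes_emitted=6
After char 11 ('9'=61): chars_in_quartet=4 acc=0x9E25FD -> emit 9E 25 FD, reset; bytes_emitted=9
After char 12 ('I'=8): chars_in_quartet=1 acc=0x8 bytes_emitted=9
After char 13 ('w'=48): chars_in_quartet=2 acc=0x230 bytes_emitted=9
Padding '==': partial quartet acc=0x230 -> emit 23; bytes_emitted=10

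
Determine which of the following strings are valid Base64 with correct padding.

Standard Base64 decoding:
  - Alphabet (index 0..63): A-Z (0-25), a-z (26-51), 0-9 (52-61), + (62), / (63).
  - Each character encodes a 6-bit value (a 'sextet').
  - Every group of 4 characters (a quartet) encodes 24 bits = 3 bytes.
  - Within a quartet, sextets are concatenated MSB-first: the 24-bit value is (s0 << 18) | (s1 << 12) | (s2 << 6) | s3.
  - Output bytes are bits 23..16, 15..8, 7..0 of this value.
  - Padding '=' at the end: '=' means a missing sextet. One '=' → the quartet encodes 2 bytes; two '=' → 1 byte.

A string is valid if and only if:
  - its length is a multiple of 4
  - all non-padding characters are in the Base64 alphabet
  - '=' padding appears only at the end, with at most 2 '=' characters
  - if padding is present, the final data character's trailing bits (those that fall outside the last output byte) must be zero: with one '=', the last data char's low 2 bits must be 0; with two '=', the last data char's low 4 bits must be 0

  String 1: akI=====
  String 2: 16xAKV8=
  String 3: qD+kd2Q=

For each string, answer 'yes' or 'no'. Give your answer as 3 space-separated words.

String 1: 'akI=====' → invalid (5 pad chars (max 2))
String 2: '16xAKV8=' → valid
String 3: 'qD+kd2Q=' → valid

Answer: no yes yes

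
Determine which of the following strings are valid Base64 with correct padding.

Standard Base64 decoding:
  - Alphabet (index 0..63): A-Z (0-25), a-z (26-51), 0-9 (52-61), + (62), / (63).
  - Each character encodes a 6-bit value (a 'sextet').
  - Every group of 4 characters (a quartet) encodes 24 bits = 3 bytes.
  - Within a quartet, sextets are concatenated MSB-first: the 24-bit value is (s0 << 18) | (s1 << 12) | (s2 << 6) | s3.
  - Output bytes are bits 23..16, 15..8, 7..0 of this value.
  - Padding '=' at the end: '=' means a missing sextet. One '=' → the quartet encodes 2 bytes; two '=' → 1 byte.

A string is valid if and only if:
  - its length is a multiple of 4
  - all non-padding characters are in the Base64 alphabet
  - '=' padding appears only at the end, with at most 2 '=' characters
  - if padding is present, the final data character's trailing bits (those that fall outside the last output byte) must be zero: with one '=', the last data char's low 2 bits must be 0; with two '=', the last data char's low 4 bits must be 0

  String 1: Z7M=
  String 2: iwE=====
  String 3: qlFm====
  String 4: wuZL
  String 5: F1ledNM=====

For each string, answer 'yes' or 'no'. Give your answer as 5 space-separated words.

Answer: yes no no yes no

Derivation:
String 1: 'Z7M=' → valid
String 2: 'iwE=====' → invalid (5 pad chars (max 2))
String 3: 'qlFm====' → invalid (4 pad chars (max 2))
String 4: 'wuZL' → valid
String 5: 'F1ledNM=====' → invalid (5 pad chars (max 2))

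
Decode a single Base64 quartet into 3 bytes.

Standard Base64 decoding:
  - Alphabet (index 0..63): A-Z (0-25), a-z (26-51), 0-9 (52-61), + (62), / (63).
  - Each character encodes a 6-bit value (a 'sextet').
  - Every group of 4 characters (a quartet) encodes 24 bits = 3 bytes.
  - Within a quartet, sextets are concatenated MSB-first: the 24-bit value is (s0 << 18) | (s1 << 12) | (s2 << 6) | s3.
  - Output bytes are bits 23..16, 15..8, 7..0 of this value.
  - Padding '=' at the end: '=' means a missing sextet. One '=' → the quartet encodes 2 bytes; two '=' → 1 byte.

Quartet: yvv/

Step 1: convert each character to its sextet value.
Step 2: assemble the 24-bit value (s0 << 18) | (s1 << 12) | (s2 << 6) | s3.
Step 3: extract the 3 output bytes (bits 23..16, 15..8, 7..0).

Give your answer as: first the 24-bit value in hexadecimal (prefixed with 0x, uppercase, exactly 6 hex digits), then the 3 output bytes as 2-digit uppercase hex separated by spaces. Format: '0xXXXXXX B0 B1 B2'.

Sextets: y=50, v=47, v=47, /=63
24-bit: (50<<18) | (47<<12) | (47<<6) | 63
      = 0xC80000 | 0x02F000 | 0x000BC0 | 0x00003F
      = 0xCAFBFF
Bytes: (v>>16)&0xFF=CA, (v>>8)&0xFF=FB, v&0xFF=FF

Answer: 0xCAFBFF CA FB FF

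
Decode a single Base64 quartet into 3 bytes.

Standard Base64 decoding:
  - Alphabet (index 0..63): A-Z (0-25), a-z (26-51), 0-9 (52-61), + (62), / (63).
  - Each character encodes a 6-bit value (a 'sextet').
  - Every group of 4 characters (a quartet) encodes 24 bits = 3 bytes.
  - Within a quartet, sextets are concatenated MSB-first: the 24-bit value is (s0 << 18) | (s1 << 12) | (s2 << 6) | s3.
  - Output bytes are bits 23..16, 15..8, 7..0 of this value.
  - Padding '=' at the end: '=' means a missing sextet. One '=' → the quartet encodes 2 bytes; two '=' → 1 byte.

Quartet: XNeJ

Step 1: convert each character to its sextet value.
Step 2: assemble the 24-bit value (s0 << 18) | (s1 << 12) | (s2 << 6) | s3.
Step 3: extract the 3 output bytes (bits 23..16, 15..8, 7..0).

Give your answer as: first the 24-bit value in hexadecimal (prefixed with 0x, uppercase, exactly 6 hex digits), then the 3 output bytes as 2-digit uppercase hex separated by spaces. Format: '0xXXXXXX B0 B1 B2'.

Answer: 0x5CD789 5C D7 89

Derivation:
Sextets: X=23, N=13, e=30, J=9
24-bit: (23<<18) | (13<<12) | (30<<6) | 9
      = 0x5C0000 | 0x00D000 | 0x000780 | 0x000009
      = 0x5CD789
Bytes: (v>>16)&0xFF=5C, (v>>8)&0xFF=D7, v&0xFF=89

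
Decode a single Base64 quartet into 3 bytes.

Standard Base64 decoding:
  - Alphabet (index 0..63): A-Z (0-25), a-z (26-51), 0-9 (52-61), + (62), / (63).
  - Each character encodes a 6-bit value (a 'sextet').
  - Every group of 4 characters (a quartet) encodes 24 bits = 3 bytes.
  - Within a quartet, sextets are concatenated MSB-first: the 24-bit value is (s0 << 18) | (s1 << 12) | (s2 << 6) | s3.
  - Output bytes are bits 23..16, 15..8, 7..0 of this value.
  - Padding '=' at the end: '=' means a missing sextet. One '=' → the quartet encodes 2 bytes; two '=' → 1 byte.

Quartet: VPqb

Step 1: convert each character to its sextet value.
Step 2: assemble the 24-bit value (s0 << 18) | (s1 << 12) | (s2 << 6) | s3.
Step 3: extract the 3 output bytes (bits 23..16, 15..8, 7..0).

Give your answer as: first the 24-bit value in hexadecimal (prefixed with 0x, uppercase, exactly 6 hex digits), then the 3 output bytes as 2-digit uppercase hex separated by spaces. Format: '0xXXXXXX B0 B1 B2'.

Sextets: V=21, P=15, q=42, b=27
24-bit: (21<<18) | (15<<12) | (42<<6) | 27
      = 0x540000 | 0x00F000 | 0x000A80 | 0x00001B
      = 0x54FA9B
Bytes: (v>>16)&0xFF=54, (v>>8)&0xFF=FA, v&0xFF=9B

Answer: 0x54FA9B 54 FA 9B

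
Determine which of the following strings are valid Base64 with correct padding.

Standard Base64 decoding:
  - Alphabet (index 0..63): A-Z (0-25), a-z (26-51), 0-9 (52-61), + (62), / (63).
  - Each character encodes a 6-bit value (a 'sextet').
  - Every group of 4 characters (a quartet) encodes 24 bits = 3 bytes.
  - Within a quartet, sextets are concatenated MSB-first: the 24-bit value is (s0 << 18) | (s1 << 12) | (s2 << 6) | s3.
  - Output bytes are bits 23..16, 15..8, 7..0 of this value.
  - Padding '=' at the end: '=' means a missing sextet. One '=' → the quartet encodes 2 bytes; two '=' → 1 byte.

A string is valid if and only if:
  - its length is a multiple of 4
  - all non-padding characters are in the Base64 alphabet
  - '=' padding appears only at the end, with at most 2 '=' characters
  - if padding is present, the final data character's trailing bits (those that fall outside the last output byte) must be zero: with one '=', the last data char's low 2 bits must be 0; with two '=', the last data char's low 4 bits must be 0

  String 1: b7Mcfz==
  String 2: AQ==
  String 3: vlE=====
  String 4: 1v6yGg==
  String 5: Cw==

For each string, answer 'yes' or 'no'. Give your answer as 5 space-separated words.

String 1: 'b7Mcfz==' → invalid (bad trailing bits)
String 2: 'AQ==' → valid
String 3: 'vlE=====' → invalid (5 pad chars (max 2))
String 4: '1v6yGg==' → valid
String 5: 'Cw==' → valid

Answer: no yes no yes yes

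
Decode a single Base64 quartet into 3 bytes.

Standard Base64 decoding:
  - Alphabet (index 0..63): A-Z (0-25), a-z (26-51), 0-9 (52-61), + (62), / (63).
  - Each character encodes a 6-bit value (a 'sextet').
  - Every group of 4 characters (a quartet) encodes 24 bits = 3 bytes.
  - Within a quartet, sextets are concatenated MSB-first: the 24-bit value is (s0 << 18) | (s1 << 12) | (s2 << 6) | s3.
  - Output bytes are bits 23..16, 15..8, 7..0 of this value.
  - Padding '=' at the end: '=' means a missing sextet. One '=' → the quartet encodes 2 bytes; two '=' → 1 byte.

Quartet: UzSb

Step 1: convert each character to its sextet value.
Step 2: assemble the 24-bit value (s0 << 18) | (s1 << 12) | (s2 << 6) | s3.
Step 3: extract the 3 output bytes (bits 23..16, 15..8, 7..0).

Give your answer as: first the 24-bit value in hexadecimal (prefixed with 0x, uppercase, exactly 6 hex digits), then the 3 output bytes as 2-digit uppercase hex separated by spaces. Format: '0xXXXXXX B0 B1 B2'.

Answer: 0x53349B 53 34 9B

Derivation:
Sextets: U=20, z=51, S=18, b=27
24-bit: (20<<18) | (51<<12) | (18<<6) | 27
      = 0x500000 | 0x033000 | 0x000480 | 0x00001B
      = 0x53349B
Bytes: (v>>16)&0xFF=53, (v>>8)&0xFF=34, v&0xFF=9B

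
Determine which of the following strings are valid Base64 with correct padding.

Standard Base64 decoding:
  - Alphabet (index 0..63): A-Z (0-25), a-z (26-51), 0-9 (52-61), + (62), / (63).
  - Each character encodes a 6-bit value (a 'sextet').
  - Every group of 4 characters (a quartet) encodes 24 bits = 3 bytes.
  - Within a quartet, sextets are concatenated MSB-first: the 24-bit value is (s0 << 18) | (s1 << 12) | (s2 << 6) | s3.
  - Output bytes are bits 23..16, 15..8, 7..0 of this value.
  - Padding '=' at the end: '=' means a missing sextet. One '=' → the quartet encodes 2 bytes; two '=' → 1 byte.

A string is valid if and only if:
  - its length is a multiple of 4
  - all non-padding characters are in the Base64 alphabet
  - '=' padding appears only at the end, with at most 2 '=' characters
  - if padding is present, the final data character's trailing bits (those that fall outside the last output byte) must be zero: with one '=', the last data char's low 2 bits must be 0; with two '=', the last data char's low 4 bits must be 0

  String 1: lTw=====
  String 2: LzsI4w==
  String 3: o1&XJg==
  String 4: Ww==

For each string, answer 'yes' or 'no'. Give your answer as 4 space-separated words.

Answer: no yes no yes

Derivation:
String 1: 'lTw=====' → invalid (5 pad chars (max 2))
String 2: 'LzsI4w==' → valid
String 3: 'o1&XJg==' → invalid (bad char(s): ['&'])
String 4: 'Ww==' → valid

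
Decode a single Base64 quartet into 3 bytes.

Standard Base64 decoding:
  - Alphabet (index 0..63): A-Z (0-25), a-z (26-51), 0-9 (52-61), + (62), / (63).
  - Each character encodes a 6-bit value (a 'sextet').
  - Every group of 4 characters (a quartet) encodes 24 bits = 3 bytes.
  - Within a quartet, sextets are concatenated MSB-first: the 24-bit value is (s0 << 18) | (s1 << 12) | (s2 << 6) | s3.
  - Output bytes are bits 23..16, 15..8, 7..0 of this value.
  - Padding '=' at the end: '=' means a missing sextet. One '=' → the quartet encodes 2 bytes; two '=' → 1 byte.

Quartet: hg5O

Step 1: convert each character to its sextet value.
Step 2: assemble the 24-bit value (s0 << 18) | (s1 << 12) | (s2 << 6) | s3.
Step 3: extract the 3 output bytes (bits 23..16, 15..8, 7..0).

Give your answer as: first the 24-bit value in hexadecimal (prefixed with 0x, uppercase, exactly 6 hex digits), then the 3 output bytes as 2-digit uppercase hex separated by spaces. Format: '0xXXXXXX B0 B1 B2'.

Sextets: h=33, g=32, 5=57, O=14
24-bit: (33<<18) | (32<<12) | (57<<6) | 14
      = 0x840000 | 0x020000 | 0x000E40 | 0x00000E
      = 0x860E4E
Bytes: (v>>16)&0xFF=86, (v>>8)&0xFF=0E, v&0xFF=4E

Answer: 0x860E4E 86 0E 4E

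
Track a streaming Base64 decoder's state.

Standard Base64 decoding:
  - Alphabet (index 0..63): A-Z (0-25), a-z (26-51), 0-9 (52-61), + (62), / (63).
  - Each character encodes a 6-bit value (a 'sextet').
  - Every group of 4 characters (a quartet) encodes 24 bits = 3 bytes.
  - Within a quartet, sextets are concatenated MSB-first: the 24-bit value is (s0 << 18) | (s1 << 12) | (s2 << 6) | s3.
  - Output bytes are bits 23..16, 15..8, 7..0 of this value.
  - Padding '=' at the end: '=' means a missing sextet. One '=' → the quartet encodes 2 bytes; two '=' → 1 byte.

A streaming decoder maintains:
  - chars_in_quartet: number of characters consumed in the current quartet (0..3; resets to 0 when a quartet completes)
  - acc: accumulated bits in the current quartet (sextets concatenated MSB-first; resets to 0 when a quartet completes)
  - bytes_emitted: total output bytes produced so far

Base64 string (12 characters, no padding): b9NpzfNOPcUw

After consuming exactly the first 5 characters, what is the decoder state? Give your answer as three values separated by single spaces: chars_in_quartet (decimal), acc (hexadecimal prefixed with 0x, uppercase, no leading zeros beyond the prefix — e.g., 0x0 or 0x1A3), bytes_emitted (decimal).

After char 0 ('b'=27): chars_in_quartet=1 acc=0x1B bytes_emitted=0
After char 1 ('9'=61): chars_in_quartet=2 acc=0x6FD bytes_emitted=0
After char 2 ('N'=13): chars_in_quartet=3 acc=0x1BF4D bytes_emitted=0
After char 3 ('p'=41): chars_in_quartet=4 acc=0x6FD369 -> emit 6F D3 69, reset; bytes_emitted=3
After char 4 ('z'=51): chars_in_quartet=1 acc=0x33 bytes_emitted=3

Answer: 1 0x33 3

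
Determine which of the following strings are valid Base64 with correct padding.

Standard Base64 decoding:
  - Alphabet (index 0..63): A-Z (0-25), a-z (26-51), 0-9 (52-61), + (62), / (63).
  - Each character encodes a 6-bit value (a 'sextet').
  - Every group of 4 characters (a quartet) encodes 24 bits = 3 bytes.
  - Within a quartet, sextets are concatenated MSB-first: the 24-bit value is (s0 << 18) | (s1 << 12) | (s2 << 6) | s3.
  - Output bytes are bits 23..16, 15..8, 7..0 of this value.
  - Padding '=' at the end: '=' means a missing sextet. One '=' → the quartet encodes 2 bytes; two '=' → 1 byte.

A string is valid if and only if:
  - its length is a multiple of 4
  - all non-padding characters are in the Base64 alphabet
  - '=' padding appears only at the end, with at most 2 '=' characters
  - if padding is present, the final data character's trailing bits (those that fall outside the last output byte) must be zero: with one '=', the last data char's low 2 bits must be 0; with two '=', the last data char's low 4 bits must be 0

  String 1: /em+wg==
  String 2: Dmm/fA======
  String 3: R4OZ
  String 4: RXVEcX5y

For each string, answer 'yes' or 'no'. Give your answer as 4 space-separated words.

Answer: yes no yes yes

Derivation:
String 1: '/em+wg==' → valid
String 2: 'Dmm/fA======' → invalid (6 pad chars (max 2))
String 3: 'R4OZ' → valid
String 4: 'RXVEcX5y' → valid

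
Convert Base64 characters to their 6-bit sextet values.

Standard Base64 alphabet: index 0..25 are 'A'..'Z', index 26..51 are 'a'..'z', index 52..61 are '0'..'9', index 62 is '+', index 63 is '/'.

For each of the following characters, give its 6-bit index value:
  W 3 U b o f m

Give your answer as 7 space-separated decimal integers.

Answer: 22 55 20 27 40 31 38

Derivation:
'W': A..Z range, ord('W') − ord('A') = 22
'3': 0..9 range, 52 + ord('3') − ord('0') = 55
'U': A..Z range, ord('U') − ord('A') = 20
'b': a..z range, 26 + ord('b') − ord('a') = 27
'o': a..z range, 26 + ord('o') − ord('a') = 40
'f': a..z range, 26 + ord('f') − ord('a') = 31
'm': a..z range, 26 + ord('m') − ord('a') = 38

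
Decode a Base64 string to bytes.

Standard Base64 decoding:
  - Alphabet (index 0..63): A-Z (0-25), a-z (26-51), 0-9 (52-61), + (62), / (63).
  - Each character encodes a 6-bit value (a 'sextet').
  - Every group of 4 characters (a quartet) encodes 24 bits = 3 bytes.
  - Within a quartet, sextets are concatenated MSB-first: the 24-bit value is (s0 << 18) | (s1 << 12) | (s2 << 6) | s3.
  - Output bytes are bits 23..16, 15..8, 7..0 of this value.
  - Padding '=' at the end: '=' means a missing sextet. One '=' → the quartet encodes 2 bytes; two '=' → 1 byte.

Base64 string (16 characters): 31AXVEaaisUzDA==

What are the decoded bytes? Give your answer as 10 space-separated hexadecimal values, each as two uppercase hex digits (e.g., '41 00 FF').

Answer: DF 50 17 54 46 9A 8A C5 33 0C

Derivation:
After char 0 ('3'=55): chars_in_quartet=1 acc=0x37 bytes_emitted=0
After char 1 ('1'=53): chars_in_quartet=2 acc=0xDF5 bytes_emitted=0
After char 2 ('A'=0): chars_in_quartet=3 acc=0x37D40 bytes_emitted=0
After char 3 ('X'=23): chars_in_quartet=4 acc=0xDF5017 -> emit DF 50 17, reset; bytes_emitted=3
After char 4 ('V'=21): chars_in_quartet=1 acc=0x15 bytes_emitted=3
After char 5 ('E'=4): chars_in_quartet=2 acc=0x544 bytes_emitted=3
After char 6 ('a'=26): chars_in_quartet=3 acc=0x1511A bytes_emitted=3
After char 7 ('a'=26): chars_in_quartet=4 acc=0x54469A -> emit 54 46 9A, reset; bytes_emitted=6
After char 8 ('i'=34): chars_in_quartet=1 acc=0x22 bytes_emitted=6
After char 9 ('s'=44): chars_in_quartet=2 acc=0x8AC bytes_emitted=6
After char 10 ('U'=20): chars_in_quartet=3 acc=0x22B14 bytes_emitted=6
After char 11 ('z'=51): chars_in_quartet=4 acc=0x8AC533 -> emit 8A C5 33, reset; bytes_emitted=9
After char 12 ('D'=3): chars_in_quartet=1 acc=0x3 bytes_emitted=9
After char 13 ('A'=0): chars_in_quartet=2 acc=0xC0 bytes_emitted=9
Padding '==': partial quartet acc=0xC0 -> emit 0C; bytes_emitted=10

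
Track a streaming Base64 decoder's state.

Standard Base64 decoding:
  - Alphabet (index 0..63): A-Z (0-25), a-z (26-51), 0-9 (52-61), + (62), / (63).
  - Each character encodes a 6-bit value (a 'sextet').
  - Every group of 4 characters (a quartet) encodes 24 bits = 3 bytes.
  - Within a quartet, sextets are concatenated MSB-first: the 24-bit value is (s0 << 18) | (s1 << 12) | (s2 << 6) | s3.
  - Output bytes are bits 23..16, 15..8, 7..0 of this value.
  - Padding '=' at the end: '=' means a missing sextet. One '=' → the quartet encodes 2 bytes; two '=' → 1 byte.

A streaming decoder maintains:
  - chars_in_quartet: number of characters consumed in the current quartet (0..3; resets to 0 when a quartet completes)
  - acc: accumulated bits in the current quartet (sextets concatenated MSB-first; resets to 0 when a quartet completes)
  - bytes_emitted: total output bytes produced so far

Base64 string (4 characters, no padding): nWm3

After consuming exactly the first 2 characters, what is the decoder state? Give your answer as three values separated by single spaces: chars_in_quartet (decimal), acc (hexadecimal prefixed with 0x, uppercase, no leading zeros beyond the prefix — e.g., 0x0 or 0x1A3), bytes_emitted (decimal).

After char 0 ('n'=39): chars_in_quartet=1 acc=0x27 bytes_emitted=0
After char 1 ('W'=22): chars_in_quartet=2 acc=0x9D6 bytes_emitted=0

Answer: 2 0x9D6 0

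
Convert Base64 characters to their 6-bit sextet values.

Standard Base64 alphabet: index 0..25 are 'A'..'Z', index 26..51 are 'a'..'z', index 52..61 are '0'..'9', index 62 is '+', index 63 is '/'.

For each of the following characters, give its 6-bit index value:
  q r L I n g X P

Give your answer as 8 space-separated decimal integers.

'q': a..z range, 26 + ord('q') − ord('a') = 42
'r': a..z range, 26 + ord('r') − ord('a') = 43
'L': A..Z range, ord('L') − ord('A') = 11
'I': A..Z range, ord('I') − ord('A') = 8
'n': a..z range, 26 + ord('n') − ord('a') = 39
'g': a..z range, 26 + ord('g') − ord('a') = 32
'X': A..Z range, ord('X') − ord('A') = 23
'P': A..Z range, ord('P') − ord('A') = 15

Answer: 42 43 11 8 39 32 23 15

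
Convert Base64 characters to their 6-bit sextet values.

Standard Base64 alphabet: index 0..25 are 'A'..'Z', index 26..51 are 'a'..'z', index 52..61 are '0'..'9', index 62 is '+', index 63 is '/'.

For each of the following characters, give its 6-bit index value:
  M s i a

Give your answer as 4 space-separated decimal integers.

'M': A..Z range, ord('M') − ord('A') = 12
's': a..z range, 26 + ord('s') − ord('a') = 44
'i': a..z range, 26 + ord('i') − ord('a') = 34
'a': a..z range, 26 + ord('a') − ord('a') = 26

Answer: 12 44 34 26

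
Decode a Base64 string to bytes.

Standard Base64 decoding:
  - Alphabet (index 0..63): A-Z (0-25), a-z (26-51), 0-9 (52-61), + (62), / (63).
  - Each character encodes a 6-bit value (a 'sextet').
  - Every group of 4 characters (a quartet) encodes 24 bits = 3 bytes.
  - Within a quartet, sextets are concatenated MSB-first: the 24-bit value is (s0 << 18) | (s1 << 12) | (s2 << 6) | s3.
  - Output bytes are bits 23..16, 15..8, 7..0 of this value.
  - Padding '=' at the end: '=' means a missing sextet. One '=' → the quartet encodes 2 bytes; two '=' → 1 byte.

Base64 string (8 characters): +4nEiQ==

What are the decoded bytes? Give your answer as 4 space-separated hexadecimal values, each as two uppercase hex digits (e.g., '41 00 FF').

After char 0 ('+'=62): chars_in_quartet=1 acc=0x3E bytes_emitted=0
After char 1 ('4'=56): chars_in_quartet=2 acc=0xFB8 bytes_emitted=0
After char 2 ('n'=39): chars_in_quartet=3 acc=0x3EE27 bytes_emitted=0
After char 3 ('E'=4): chars_in_quartet=4 acc=0xFB89C4 -> emit FB 89 C4, reset; bytes_emitted=3
After char 4 ('i'=34): chars_in_quartet=1 acc=0x22 bytes_emitted=3
After char 5 ('Q'=16): chars_in_quartet=2 acc=0x890 bytes_emitted=3
Padding '==': partial quartet acc=0x890 -> emit 89; bytes_emitted=4

Answer: FB 89 C4 89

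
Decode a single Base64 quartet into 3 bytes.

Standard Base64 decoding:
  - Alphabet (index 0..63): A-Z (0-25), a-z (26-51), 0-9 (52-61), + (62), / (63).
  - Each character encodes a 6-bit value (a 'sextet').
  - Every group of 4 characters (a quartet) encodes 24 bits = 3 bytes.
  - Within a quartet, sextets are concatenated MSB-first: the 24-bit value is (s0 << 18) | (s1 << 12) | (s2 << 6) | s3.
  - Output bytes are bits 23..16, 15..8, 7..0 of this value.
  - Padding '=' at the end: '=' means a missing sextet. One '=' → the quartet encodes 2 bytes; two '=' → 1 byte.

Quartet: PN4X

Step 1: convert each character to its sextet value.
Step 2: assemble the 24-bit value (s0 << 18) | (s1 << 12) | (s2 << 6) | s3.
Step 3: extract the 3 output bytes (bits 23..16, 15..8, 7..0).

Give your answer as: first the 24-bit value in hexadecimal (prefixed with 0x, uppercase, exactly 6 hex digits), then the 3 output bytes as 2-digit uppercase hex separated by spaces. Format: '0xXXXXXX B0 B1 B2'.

Answer: 0x3CDE17 3C DE 17

Derivation:
Sextets: P=15, N=13, 4=56, X=23
24-bit: (15<<18) | (13<<12) | (56<<6) | 23
      = 0x3C0000 | 0x00D000 | 0x000E00 | 0x000017
      = 0x3CDE17
Bytes: (v>>16)&0xFF=3C, (v>>8)&0xFF=DE, v&0xFF=17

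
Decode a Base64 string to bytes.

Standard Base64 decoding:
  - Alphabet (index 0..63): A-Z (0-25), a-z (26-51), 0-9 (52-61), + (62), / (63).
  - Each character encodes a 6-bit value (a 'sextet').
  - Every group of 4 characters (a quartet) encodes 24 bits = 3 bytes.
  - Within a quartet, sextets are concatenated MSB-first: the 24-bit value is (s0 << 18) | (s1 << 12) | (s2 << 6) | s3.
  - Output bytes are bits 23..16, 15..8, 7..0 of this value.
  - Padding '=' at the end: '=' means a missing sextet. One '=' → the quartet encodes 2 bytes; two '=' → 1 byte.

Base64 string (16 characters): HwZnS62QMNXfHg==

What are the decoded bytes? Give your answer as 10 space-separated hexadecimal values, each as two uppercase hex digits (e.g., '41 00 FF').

Answer: 1F 06 67 4B AD 90 30 D5 DF 1E

Derivation:
After char 0 ('H'=7): chars_in_quartet=1 acc=0x7 bytes_emitted=0
After char 1 ('w'=48): chars_in_quartet=2 acc=0x1F0 bytes_emitted=0
After char 2 ('Z'=25): chars_in_quartet=3 acc=0x7C19 bytes_emitted=0
After char 3 ('n'=39): chars_in_quartet=4 acc=0x1F0667 -> emit 1F 06 67, reset; bytes_emitted=3
After char 4 ('S'=18): chars_in_quartet=1 acc=0x12 bytes_emitted=3
After char 5 ('6'=58): chars_in_quartet=2 acc=0x4BA bytes_emitted=3
After char 6 ('2'=54): chars_in_quartet=3 acc=0x12EB6 bytes_emitted=3
After char 7 ('Q'=16): chars_in_quartet=4 acc=0x4BAD90 -> emit 4B AD 90, reset; bytes_emitted=6
After char 8 ('M'=12): chars_in_quartet=1 acc=0xC bytes_emitted=6
After char 9 ('N'=13): chars_in_quartet=2 acc=0x30D bytes_emitted=6
After char 10 ('X'=23): chars_in_quartet=3 acc=0xC357 bytes_emitted=6
After char 11 ('f'=31): chars_in_quartet=4 acc=0x30D5DF -> emit 30 D5 DF, reset; bytes_emitted=9
After char 12 ('H'=7): chars_in_quartet=1 acc=0x7 bytes_emitted=9
After char 13 ('g'=32): chars_in_quartet=2 acc=0x1E0 bytes_emitted=9
Padding '==': partial quartet acc=0x1E0 -> emit 1E; bytes_emitted=10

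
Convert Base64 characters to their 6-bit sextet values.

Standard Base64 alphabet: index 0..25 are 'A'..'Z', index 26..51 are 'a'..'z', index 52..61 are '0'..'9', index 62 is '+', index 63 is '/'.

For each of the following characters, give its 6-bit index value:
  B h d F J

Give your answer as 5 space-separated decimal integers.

'B': A..Z range, ord('B') − ord('A') = 1
'h': a..z range, 26 + ord('h') − ord('a') = 33
'd': a..z range, 26 + ord('d') − ord('a') = 29
'F': A..Z range, ord('F') − ord('A') = 5
'J': A..Z range, ord('J') − ord('A') = 9

Answer: 1 33 29 5 9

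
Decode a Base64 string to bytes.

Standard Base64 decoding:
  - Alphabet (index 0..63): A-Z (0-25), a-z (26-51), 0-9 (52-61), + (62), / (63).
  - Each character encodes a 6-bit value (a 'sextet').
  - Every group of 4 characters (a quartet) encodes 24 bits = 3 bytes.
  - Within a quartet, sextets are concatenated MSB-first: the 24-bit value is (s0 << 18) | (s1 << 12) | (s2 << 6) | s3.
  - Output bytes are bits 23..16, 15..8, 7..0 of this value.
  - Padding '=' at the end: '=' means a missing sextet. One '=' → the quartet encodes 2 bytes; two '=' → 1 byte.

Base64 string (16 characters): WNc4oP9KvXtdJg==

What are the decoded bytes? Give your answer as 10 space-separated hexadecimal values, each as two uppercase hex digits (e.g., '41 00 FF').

Answer: 58 D7 38 A0 FF 4A BD 7B 5D 26

Derivation:
After char 0 ('W'=22): chars_in_quartet=1 acc=0x16 bytes_emitted=0
After char 1 ('N'=13): chars_in_quartet=2 acc=0x58D bytes_emitted=0
After char 2 ('c'=28): chars_in_quartet=3 acc=0x1635C bytes_emitted=0
After char 3 ('4'=56): chars_in_quartet=4 acc=0x58D738 -> emit 58 D7 38, reset; bytes_emitted=3
After char 4 ('o'=40): chars_in_quartet=1 acc=0x28 bytes_emitted=3
After char 5 ('P'=15): chars_in_quartet=2 acc=0xA0F bytes_emitted=3
After char 6 ('9'=61): chars_in_quartet=3 acc=0x283FD bytes_emitted=3
After char 7 ('K'=10): chars_in_quartet=4 acc=0xA0FF4A -> emit A0 FF 4A, reset; bytes_emitted=6
After char 8 ('v'=47): chars_in_quartet=1 acc=0x2F bytes_emitted=6
After char 9 ('X'=23): chars_in_quartet=2 acc=0xBD7 bytes_emitted=6
After char 10 ('t'=45): chars_in_quartet=3 acc=0x2F5ED bytes_emitted=6
After char 11 ('d'=29): chars_in_quartet=4 acc=0xBD7B5D -> emit BD 7B 5D, reset; bytes_emitted=9
After char 12 ('J'=9): chars_in_quartet=1 acc=0x9 bytes_emitted=9
After char 13 ('g'=32): chars_in_quartet=2 acc=0x260 bytes_emitted=9
Padding '==': partial quartet acc=0x260 -> emit 26; bytes_emitted=10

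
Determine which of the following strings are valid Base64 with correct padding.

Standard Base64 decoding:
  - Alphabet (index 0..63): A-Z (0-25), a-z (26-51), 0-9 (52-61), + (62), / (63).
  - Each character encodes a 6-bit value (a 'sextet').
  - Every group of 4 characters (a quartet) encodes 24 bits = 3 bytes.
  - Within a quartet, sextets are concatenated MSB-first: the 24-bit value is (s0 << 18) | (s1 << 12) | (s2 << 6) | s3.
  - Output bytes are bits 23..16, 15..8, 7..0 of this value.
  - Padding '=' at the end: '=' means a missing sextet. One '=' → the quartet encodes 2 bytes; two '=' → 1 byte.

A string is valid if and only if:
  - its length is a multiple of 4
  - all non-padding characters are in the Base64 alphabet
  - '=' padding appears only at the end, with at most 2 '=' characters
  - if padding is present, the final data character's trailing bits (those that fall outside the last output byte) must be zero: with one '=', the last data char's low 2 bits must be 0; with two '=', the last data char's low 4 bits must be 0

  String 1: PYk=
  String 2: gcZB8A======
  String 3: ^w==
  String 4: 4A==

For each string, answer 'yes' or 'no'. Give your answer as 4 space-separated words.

Answer: yes no no yes

Derivation:
String 1: 'PYk=' → valid
String 2: 'gcZB8A======' → invalid (6 pad chars (max 2))
String 3: '^w==' → invalid (bad char(s): ['^'])
String 4: '4A==' → valid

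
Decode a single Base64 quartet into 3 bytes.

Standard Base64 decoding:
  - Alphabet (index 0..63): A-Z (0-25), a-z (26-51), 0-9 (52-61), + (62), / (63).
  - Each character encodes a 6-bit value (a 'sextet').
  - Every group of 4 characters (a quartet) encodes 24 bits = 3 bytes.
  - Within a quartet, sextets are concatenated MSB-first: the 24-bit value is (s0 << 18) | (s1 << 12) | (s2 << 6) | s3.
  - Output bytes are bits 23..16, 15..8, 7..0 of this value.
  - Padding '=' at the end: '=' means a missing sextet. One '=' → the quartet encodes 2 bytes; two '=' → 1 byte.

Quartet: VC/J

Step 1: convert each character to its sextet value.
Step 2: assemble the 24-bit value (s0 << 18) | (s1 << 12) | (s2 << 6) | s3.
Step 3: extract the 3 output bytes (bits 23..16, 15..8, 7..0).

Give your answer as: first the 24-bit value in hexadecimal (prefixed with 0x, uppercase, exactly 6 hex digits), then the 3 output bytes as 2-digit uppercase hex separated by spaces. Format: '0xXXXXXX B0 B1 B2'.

Sextets: V=21, C=2, /=63, J=9
24-bit: (21<<18) | (2<<12) | (63<<6) | 9
      = 0x540000 | 0x002000 | 0x000FC0 | 0x000009
      = 0x542FC9
Bytes: (v>>16)&0xFF=54, (v>>8)&0xFF=2F, v&0xFF=C9

Answer: 0x542FC9 54 2F C9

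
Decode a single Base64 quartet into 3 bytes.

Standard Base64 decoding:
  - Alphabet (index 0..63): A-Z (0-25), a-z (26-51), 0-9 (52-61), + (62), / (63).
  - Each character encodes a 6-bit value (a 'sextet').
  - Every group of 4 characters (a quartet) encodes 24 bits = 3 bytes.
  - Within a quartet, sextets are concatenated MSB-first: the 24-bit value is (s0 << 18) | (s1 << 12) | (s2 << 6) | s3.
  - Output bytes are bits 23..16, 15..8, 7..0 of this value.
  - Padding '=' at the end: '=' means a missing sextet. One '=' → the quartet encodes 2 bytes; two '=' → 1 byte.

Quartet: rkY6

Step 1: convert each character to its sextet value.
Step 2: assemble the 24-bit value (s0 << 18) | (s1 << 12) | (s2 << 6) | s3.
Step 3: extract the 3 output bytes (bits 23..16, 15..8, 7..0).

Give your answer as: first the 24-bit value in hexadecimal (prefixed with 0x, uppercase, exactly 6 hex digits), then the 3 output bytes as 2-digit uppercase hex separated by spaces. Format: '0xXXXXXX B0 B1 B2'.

Answer: 0xAE463A AE 46 3A

Derivation:
Sextets: r=43, k=36, Y=24, 6=58
24-bit: (43<<18) | (36<<12) | (24<<6) | 58
      = 0xAC0000 | 0x024000 | 0x000600 | 0x00003A
      = 0xAE463A
Bytes: (v>>16)&0xFF=AE, (v>>8)&0xFF=46, v&0xFF=3A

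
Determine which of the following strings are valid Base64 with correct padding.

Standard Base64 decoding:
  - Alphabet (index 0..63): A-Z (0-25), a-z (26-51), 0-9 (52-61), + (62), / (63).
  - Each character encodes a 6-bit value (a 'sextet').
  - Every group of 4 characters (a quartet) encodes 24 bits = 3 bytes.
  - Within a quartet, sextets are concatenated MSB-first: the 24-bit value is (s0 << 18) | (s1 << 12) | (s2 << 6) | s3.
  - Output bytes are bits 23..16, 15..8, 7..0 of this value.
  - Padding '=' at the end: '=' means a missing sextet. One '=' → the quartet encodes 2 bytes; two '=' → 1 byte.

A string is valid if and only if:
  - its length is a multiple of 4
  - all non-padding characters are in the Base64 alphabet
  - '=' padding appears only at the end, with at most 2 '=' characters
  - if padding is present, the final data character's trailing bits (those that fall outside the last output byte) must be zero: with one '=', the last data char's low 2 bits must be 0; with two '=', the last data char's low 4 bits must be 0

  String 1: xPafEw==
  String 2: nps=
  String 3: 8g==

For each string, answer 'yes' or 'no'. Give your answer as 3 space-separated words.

Answer: yes yes yes

Derivation:
String 1: 'xPafEw==' → valid
String 2: 'nps=' → valid
String 3: '8g==' → valid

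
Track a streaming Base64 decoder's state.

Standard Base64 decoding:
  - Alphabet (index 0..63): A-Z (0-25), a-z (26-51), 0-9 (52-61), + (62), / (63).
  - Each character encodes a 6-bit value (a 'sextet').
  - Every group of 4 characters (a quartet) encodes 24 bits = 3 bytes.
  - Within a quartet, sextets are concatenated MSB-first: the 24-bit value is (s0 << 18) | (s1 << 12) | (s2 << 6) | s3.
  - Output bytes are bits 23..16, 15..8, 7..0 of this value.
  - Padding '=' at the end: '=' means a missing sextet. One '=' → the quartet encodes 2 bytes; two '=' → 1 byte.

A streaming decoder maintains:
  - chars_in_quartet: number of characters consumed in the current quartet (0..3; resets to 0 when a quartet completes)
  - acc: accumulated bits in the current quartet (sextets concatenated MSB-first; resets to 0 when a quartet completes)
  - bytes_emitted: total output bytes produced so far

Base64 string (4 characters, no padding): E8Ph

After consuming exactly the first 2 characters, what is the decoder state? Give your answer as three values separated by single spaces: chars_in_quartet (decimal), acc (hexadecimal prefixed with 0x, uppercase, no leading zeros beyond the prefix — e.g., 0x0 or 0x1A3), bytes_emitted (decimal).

Answer: 2 0x13C 0

Derivation:
After char 0 ('E'=4): chars_in_quartet=1 acc=0x4 bytes_emitted=0
After char 1 ('8'=60): chars_in_quartet=2 acc=0x13C bytes_emitted=0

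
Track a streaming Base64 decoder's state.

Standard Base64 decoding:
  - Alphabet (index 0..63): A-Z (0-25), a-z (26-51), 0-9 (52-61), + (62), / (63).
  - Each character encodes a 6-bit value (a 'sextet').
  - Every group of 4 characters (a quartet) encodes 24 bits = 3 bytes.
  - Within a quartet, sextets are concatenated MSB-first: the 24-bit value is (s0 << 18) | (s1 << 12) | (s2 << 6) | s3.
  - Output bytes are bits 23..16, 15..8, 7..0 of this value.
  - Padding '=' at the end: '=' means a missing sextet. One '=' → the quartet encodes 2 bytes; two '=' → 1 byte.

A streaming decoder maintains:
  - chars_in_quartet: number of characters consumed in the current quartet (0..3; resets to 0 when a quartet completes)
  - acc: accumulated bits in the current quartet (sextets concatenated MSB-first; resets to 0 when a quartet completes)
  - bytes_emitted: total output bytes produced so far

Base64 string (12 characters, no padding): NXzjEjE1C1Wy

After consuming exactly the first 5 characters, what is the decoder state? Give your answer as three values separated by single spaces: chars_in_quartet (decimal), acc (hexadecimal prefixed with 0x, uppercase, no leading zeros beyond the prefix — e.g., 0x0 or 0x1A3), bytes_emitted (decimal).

Answer: 1 0x4 3

Derivation:
After char 0 ('N'=13): chars_in_quartet=1 acc=0xD bytes_emitted=0
After char 1 ('X'=23): chars_in_quartet=2 acc=0x357 bytes_emitted=0
After char 2 ('z'=51): chars_in_quartet=3 acc=0xD5F3 bytes_emitted=0
After char 3 ('j'=35): chars_in_quartet=4 acc=0x357CE3 -> emit 35 7C E3, reset; bytes_emitted=3
After char 4 ('E'=4): chars_in_quartet=1 acc=0x4 bytes_emitted=3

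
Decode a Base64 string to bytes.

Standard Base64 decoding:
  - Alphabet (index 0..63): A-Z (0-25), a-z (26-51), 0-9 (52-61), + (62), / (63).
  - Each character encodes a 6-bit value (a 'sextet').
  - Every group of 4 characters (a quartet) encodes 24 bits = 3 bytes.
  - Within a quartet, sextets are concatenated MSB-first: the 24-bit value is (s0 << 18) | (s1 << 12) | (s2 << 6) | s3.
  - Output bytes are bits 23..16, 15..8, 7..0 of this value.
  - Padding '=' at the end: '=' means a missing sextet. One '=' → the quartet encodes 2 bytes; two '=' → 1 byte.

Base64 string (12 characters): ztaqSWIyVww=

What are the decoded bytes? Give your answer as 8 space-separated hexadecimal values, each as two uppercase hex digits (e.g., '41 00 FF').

After char 0 ('z'=51): chars_in_quartet=1 acc=0x33 bytes_emitted=0
After char 1 ('t'=45): chars_in_quartet=2 acc=0xCED bytes_emitted=0
After char 2 ('a'=26): chars_in_quartet=3 acc=0x33B5A bytes_emitted=0
After char 3 ('q'=42): chars_in_quartet=4 acc=0xCED6AA -> emit CE D6 AA, reset; bytes_emitted=3
After char 4 ('S'=18): chars_in_quartet=1 acc=0x12 bytes_emitted=3
After char 5 ('W'=22): chars_in_quartet=2 acc=0x496 bytes_emitted=3
After char 6 ('I'=8): chars_in_quartet=3 acc=0x12588 bytes_emitted=3
After char 7 ('y'=50): chars_in_quartet=4 acc=0x496232 -> emit 49 62 32, reset; bytes_emitted=6
After char 8 ('V'=21): chars_in_quartet=1 acc=0x15 bytes_emitted=6
After char 9 ('w'=48): chars_in_quartet=2 acc=0x570 bytes_emitted=6
After char 10 ('w'=48): chars_in_quartet=3 acc=0x15C30 bytes_emitted=6
Padding '=': partial quartet acc=0x15C30 -> emit 57 0C; bytes_emitted=8

Answer: CE D6 AA 49 62 32 57 0C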